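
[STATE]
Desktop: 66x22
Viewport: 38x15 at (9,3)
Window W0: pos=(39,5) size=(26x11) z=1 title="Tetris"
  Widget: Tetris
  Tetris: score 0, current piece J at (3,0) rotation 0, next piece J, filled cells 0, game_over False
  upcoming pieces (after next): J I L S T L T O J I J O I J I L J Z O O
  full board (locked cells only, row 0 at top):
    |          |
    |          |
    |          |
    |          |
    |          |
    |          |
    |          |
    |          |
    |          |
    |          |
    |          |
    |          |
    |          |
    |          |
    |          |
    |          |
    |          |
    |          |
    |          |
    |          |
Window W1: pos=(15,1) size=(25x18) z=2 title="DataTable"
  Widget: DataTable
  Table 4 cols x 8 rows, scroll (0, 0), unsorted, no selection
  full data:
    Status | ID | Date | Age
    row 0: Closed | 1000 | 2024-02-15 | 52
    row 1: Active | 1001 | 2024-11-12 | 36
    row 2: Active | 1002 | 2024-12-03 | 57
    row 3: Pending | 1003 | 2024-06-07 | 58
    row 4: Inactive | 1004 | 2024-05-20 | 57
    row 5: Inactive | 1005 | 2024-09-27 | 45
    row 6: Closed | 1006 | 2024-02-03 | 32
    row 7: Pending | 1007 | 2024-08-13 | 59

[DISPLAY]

      ┠───────────────────────┨       
      ┃Status  │ID  │Date     ┃       
      ┃────────┼────┼─────────┃━━━━━━━
      ┃Closed  │1000│2024-02-1┃ Tetris
      ┃Active  │1001│2024-11-1┃───────
      ┃Active  │1002│2024-12-0┃       
      ┃Pending │1003│2024-06-0┃       
      ┃Inactive│1004│2024-05-2┃       
      ┃Inactive│1005│2024-09-2┃       
      ┃Closed  │1006│2024-02-0┃       
      ┃Pending │1007│2024-08-1┃       
      ┃                       ┃       
      ┃                       ┃━━━━━━━
      ┃                       ┃       
      ┃                       ┃       


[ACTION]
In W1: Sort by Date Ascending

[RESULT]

      ┠───────────────────────┨       
      ┃Status  │ID  │Date     ┃       
      ┃────────┼────┼─────────┃━━━━━━━
      ┃Closed  │1006│2024-02-0┃ Tetris
      ┃Closed  │1000│2024-02-1┃───────
      ┃Inactive│1004│2024-05-2┃       
      ┃Pending │1003│2024-06-0┃       
      ┃Pending │1007│2024-08-1┃       
      ┃Inactive│1005│2024-09-2┃       
      ┃Active  │1001│2024-11-1┃       
      ┃Active  │1002│2024-12-0┃       
      ┃                       ┃       
      ┃                       ┃━━━━━━━
      ┃                       ┃       
      ┃                       ┃       


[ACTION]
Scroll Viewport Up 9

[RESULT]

                                      
      ┏━━━━━━━━━━━━━━━━━━━━━━━┓       
      ┃ DataTable             ┃       
      ┠───────────────────────┨       
      ┃Status  │ID  │Date     ┃       
      ┃────────┼────┼─────────┃━━━━━━━
      ┃Closed  │1006│2024-02-0┃ Tetris
      ┃Closed  │1000│2024-02-1┃───────
      ┃Inactive│1004│2024-05-2┃       
      ┃Pending │1003│2024-06-0┃       
      ┃Pending │1007│2024-08-1┃       
      ┃Inactive│1005│2024-09-2┃       
      ┃Active  │1001│2024-11-1┃       
      ┃Active  │1002│2024-12-0┃       
      ┃                       ┃       


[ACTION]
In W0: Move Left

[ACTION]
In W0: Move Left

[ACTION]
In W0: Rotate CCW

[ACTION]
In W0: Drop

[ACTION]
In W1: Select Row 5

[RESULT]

                                      
      ┏━━━━━━━━━━━━━━━━━━━━━━━┓       
      ┃ DataTable             ┃       
      ┠───────────────────────┨       
      ┃Status  │ID  │Date     ┃       
      ┃────────┼────┼─────────┃━━━━━━━
      ┃Closed  │1006│2024-02-0┃ Tetris
      ┃Closed  │1000│2024-02-1┃───────
      ┃Inactive│1004│2024-05-2┃       
      ┃Pending │1003│2024-06-0┃       
      ┃Pending │1007│2024-08-1┃       
      ┃>nactive│1005│2024-09-2┃       
      ┃Active  │1001│2024-11-1┃       
      ┃Active  │1002│2024-12-0┃       
      ┃                       ┃       


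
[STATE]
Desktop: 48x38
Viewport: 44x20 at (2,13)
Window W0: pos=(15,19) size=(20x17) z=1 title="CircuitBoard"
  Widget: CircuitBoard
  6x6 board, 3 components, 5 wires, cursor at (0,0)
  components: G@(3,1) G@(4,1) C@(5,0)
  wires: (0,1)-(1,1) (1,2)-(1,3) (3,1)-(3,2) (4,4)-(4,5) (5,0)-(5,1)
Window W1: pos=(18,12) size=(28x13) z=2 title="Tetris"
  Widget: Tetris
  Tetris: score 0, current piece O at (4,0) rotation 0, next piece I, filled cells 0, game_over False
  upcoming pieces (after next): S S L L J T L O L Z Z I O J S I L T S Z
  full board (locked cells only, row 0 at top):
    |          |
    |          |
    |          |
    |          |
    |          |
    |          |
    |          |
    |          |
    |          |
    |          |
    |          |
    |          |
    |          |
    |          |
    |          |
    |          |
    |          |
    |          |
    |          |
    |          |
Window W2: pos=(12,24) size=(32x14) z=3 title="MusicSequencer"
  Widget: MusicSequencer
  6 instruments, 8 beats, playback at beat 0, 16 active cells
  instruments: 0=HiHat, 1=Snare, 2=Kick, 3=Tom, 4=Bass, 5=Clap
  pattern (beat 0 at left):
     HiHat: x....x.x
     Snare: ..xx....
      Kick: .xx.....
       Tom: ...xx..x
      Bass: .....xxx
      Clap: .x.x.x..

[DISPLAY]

                ┃ Tetris                   ┃
                ┠──────────────────────────┨
                ┃          │Next:          ┃
                ┃          │████           ┃
                ┃          │               ┃
                ┃          │               ┃
             ┏━━┃          │               ┃
             ┃ C┃          │               ┃
             ┠──┃          │Score:         ┃
             ┃  ┃          │0              ┃
             ┃0 ┃          │               ┃
          ┏━━━━━━━━━━━━━━━━━━━━━━━━━━━━━━┓━┛
          ┃ MusicSequencer               ┃  
          ┠──────────────────────────────┨  
          ┃      ▼1234567                ┃  
          ┃ HiHat█····█·█                ┃  
          ┃ Snare··██····                ┃  
          ┃  Kick·██·····                ┃  
          ┃   Tom···██··█                ┃  
          ┃  Bass·····███                ┃  


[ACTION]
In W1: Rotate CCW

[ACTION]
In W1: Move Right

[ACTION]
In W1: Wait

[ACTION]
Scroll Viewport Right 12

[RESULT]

              ┃ Tetris                   ┃  
              ┠──────────────────────────┨  
              ┃          │Next:          ┃  
              ┃          │████           ┃  
              ┃          │               ┃  
              ┃          │               ┃  
           ┏━━┃          │               ┃  
           ┃ C┃          │               ┃  
           ┠──┃          │Score:         ┃  
           ┃  ┃          │0              ┃  
           ┃0 ┃          │               ┃  
        ┏━━━━━━━━━━━━━━━━━━━━━━━━━━━━━━┓━┛  
        ┃ MusicSequencer               ┃    
        ┠──────────────────────────────┨    
        ┃      ▼1234567                ┃    
        ┃ HiHat█····█·█                ┃    
        ┃ Snare··██····                ┃    
        ┃  Kick·██·····                ┃    
        ┃   Tom···██··█                ┃    
        ┃  Bass·····███                ┃    


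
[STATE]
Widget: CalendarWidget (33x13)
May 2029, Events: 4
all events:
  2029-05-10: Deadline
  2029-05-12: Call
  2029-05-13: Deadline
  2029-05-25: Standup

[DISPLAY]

             May 2029            
Mo Tu We Th Fr Sa Su             
    1  2  3  4  5  6             
 7  8  9 10* 11 12* 13*          
14 15 16 17 18 19 20             
21 22 23 24 25* 26 27            
28 29 30 31                      
                                 
                                 
                                 
                                 
                                 
                                 


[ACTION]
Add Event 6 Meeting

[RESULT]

             May 2029            
Mo Tu We Th Fr Sa Su             
    1  2  3  4  5  6*            
 7  8  9 10* 11 12* 13*          
14 15 16 17 18 19 20             
21 22 23 24 25* 26 27            
28 29 30 31                      
                                 
                                 
                                 
                                 
                                 
                                 


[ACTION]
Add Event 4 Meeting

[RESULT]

             May 2029            
Mo Tu We Th Fr Sa Su             
    1  2  3  4*  5  6*           
 7  8  9 10* 11 12* 13*          
14 15 16 17 18 19 20             
21 22 23 24 25* 26 27            
28 29 30 31                      
                                 
                                 
                                 
                                 
                                 
                                 


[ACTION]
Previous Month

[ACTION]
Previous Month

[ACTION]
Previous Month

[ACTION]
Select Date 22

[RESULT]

          February 2029          
Mo Tu We Th Fr Sa Su             
          1  2  3  4             
 5  6  7  8  9 10 11             
12 13 14 15 16 17 18             
19 20 21 [22] 23 24 25           
26 27 28                         
                                 
                                 
                                 
                                 
                                 
                                 


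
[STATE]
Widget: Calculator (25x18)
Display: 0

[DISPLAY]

                        0
┌───┬───┬───┬───┐        
│ 7 │ 8 │ 9 │ ÷ │        
├───┼───┼───┼───┤        
│ 4 │ 5 │ 6 │ × │        
├───┼───┼───┼───┤        
│ 1 │ 2 │ 3 │ - │        
├───┼───┼───┼───┤        
│ 0 │ . │ = │ + │        
├───┼───┼───┼───┤        
│ C │ MC│ MR│ M+│        
└───┴───┴───┴───┘        
                         
                         
                         
                         
                         
                         


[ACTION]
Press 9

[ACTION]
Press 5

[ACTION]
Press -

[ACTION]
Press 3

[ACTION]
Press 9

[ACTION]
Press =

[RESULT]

                       56
┌───┬───┬───┬───┐        
│ 7 │ 8 │ 9 │ ÷ │        
├───┼───┼───┼───┤        
│ 4 │ 5 │ 6 │ × │        
├───┼───┼───┼───┤        
│ 1 │ 2 │ 3 │ - │        
├───┼───┼───┼───┤        
│ 0 │ . │ = │ + │        
├───┼───┼───┼───┤        
│ C │ MC│ MR│ M+│        
└───┴───┴───┴───┘        
                         
                         
                         
                         
                         
                         


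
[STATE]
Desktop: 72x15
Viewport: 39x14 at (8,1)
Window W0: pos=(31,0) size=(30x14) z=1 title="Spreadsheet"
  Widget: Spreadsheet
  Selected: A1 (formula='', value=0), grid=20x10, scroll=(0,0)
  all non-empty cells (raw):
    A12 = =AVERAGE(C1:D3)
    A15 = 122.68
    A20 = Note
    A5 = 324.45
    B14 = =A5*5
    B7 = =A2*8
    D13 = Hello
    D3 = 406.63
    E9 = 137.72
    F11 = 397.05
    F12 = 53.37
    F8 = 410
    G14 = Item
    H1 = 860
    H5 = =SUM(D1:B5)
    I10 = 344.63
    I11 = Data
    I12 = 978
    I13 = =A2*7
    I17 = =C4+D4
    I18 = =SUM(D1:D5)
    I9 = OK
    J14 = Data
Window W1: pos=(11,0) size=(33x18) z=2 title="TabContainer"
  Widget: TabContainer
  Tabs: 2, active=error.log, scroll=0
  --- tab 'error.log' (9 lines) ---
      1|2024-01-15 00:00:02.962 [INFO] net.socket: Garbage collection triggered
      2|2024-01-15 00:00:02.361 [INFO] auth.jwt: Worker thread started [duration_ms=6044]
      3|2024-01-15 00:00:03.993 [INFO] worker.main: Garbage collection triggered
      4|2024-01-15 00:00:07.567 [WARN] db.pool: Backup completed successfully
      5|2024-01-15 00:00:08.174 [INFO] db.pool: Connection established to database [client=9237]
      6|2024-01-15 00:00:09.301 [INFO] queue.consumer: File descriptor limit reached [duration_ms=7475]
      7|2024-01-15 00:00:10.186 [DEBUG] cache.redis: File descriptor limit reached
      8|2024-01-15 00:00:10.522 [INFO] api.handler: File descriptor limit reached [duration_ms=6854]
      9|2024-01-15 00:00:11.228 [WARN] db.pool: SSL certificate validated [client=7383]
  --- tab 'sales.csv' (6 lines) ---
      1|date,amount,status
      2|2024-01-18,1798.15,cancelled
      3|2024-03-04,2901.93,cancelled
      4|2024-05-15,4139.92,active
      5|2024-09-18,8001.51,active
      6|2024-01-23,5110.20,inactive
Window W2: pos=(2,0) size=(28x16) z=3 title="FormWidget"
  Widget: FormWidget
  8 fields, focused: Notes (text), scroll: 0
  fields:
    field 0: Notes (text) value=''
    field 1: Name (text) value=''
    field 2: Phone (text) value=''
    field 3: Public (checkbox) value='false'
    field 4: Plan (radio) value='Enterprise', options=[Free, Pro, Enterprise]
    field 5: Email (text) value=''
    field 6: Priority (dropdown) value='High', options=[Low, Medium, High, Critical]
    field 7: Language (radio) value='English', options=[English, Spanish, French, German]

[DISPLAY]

Widget               ┃             ┃   
─────────────────────┨─────────────┨───
es:      [          ]┃.csv         ┃   
e:       [          ]┃─────────────┃   
ne:      [          ]┃2.962 [INFO] ┃---
lic:     [ ]         ┃2.361 [INFO] ┃   
n:       ( ) Free  ( ┃3.993 [INFO] ┃   
il:      [          ]┃7.567 [WARN] ┃   
ority:   [High     ▼]┃8.174 [INFO] ┃   
guage:   (●) English ┃9.301 [INFO] ┃   
                     ┃0.186 [DEBUG]┃   
                     ┃0.522 [INFO] ┃   
                     ┃1.228 [WARN] ┃━━━
                     ┃             ┃   


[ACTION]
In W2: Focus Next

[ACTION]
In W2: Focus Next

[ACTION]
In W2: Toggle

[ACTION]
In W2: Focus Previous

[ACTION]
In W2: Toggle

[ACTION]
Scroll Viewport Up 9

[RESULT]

━━━━━━━━━━━━━━━━━━━━━┓━━━━━━━━━━━━━┓━━━
Widget               ┃             ┃   
─────────────────────┨─────────────┨───
es:      [          ]┃.csv         ┃   
e:       [          ]┃─────────────┃   
ne:      [          ]┃2.962 [INFO] ┃---
lic:     [ ]         ┃2.361 [INFO] ┃   
n:       ( ) Free  ( ┃3.993 [INFO] ┃   
il:      [          ]┃7.567 [WARN] ┃   
ority:   [High     ▼]┃8.174 [INFO] ┃   
guage:   (●) English ┃9.301 [INFO] ┃   
                     ┃0.186 [DEBUG]┃   
                     ┃0.522 [INFO] ┃   
                     ┃1.228 [WARN] ┃━━━


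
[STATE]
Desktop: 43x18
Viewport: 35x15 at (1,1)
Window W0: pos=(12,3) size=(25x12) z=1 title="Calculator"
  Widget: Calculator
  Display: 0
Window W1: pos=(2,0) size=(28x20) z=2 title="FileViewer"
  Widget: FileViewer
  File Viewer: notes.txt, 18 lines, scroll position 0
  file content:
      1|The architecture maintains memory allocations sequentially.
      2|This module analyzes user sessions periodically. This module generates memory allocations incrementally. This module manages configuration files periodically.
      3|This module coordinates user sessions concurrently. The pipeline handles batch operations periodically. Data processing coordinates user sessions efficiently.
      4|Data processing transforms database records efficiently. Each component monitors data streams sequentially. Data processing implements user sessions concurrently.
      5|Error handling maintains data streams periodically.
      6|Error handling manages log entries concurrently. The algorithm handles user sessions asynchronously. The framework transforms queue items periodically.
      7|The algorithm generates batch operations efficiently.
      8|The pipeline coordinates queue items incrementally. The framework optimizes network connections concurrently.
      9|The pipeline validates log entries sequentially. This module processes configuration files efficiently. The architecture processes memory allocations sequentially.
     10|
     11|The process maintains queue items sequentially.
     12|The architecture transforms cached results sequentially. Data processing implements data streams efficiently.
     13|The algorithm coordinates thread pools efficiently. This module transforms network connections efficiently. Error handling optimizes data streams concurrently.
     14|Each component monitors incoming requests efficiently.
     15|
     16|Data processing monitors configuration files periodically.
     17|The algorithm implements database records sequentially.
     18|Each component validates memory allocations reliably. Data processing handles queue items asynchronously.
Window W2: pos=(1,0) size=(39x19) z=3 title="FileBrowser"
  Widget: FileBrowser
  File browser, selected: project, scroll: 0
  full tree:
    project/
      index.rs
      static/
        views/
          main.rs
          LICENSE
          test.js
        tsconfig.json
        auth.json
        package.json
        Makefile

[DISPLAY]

┃ FileBrowser                      
┠──────────────────────────────────
┃> [-] project/                    
┃    index.rs                      
┃    [+] static/                   
┃                                  
┃                                  
┃                                  
┃                                  
┃                                  
┃                                  
┃                                  
┃                                  
┃                                  
┃                                  


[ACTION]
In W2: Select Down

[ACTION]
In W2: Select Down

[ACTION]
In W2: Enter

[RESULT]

┃ FileBrowser                      
┠──────────────────────────────────
┃  [-] project/                    
┃    index.rs                      
┃  > [-] static/                   
┃      [+] views/                  
┃      tsconfig.json               
┃      auth.json                   
┃      package.json                
┃      Makefile                    
┃                                  
┃                                  
┃                                  
┃                                  
┃                                  


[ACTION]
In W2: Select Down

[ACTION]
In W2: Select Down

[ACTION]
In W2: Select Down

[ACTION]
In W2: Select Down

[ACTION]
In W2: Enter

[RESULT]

┃ FileBrowser                      
┠──────────────────────────────────
┃  [-] project/                    
┃    index.rs                      
┃    [-] static/                   
┃      [+] views/                  
┃      tsconfig.json               
┃      auth.json                   
┃    > package.json                
┃      Makefile                    
┃                                  
┃                                  
┃                                  
┃                                  
┃                                  


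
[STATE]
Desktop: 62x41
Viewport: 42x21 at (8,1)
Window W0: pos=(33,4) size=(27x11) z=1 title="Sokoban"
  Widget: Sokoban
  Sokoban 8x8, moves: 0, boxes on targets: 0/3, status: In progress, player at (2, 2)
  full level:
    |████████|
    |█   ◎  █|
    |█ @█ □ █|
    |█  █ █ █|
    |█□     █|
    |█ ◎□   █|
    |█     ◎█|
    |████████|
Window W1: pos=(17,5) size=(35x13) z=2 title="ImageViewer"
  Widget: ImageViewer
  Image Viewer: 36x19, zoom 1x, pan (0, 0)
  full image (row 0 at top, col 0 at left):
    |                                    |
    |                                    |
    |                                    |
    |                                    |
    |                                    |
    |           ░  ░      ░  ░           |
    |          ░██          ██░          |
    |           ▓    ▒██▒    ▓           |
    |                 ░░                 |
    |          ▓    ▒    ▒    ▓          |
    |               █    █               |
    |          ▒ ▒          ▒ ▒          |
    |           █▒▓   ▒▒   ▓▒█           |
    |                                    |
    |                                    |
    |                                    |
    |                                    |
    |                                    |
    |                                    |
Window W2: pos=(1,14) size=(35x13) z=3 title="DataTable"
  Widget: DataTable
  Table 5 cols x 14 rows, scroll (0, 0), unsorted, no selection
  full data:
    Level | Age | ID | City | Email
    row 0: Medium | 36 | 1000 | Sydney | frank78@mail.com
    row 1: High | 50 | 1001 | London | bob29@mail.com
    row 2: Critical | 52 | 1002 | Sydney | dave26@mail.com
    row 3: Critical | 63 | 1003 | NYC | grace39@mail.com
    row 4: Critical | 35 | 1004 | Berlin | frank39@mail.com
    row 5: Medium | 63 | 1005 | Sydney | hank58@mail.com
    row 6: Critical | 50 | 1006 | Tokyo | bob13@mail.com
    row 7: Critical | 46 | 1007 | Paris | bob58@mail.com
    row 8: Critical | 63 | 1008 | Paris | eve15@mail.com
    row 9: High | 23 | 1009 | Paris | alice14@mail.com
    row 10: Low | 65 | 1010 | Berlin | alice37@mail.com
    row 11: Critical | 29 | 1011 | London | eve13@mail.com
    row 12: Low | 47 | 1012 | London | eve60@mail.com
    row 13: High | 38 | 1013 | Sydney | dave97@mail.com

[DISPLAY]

                                          
                                          
                                          
                         ┏━━━━━━━━━━━━━━━━
         ┏━━━━━━━━━━━━━━━━━━━━━━━━━━━━━━━━
         ┃ ImageViewer                    
         ┠────────────────────────────────
         ┃                                
         ┃                                
         ┃                                
         ┃                                
         ┃                                
         ┃           ░  ░      ░  ░       
━━━━━━━━━━━━━━━━━━━━━━━━━━━┓     ██░      
able                       ┃█▒    ▓       
───────────────────────────┨░             
  │Age│ID  │City  │Email   ┃━━━━━━━━━━━━━━
──┼───┼────┼──────┼────────┃              
  │36 │1000│Sydney│frank78@┃              
  │50 │1001│London│bob29@ma┃              
al│52 │1002│Sydney│dave26@m┃              


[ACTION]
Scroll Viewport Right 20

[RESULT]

                                          
                                          
                                          
             ┏━━━━━━━━━━━━━━━━━━━━━━━━━┓  
━━━━━━━━━━━━━━━━━━━━━━━━━━━━━━━┓       ┃  
mageViewer                     ┃───────┨  
───────────────────────────────┨       ┃  
                               ┃       ┃  
                               ┃       ┃  
                               ┃       ┃  
                               ┃       ┃  
                               ┃       ┃  
         ░  ░      ░  ░        ┃       ┃  
━━━━━━━━━━━━━━━┓     ██░       ┃━━━━━━━┛  
               ┃█▒    ▓        ┃          
───────────────┨░              ┃          
City  │Email   ┃━━━━━━━━━━━━━━━┛          
──────┼────────┃                          
Sydney│frank78@┃                          
London│bob29@ma┃                          
Sydney│dave26@m┃                          


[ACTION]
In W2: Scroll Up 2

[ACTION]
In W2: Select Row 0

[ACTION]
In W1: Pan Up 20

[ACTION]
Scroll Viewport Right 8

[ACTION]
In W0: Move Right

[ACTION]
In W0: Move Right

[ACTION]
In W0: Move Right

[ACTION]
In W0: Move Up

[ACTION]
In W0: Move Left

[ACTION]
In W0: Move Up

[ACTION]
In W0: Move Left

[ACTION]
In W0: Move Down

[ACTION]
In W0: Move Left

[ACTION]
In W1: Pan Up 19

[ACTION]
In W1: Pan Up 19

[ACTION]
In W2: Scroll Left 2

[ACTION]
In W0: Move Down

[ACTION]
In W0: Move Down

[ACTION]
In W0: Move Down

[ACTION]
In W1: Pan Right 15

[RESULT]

                                          
                                          
                                          
             ┏━━━━━━━━━━━━━━━━━━━━━━━━━┓  
━━━━━━━━━━━━━━━━━━━━━━━━━━━━━━━┓       ┃  
mageViewer                     ┃───────┨  
───────────────────────────────┨       ┃  
                               ┃       ┃  
                               ┃       ┃  
                               ┃       ┃  
                               ┃       ┃  
                               ┃       ┃  
    ░  ░                       ┃       ┃  
━━━━━━━━━━━━━━━┓               ┃━━━━━━━┛  
               ┃               ┃          
───────────────┨               ┃          
City  │Email   ┃━━━━━━━━━━━━━━━┛          
──────┼────────┃                          
Sydney│frank78@┃                          
London│bob29@ma┃                          
Sydney│dave26@m┃                          


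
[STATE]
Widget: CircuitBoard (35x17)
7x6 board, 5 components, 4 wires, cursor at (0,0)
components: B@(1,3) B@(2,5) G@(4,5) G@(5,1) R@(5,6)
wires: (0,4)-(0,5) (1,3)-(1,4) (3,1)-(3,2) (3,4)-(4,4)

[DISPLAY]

   0 1 2 3 4 5 6                   
0  [.]              · ─ ·          
                                   
1               B ─ ·              
                                   
2                       B          
                                   
3       · ─ ·       ·              
                    │              
4                   ·   G          
                                   
5       G                   R      
Cursor: (0,0)                      
                                   
                                   
                                   
                                   


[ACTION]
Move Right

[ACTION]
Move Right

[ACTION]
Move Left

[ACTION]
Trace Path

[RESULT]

   0 1 2 3 4 5 6                   
0      [.]          · ─ ·          
                                   
1               B ─ ·              
                                   
2                       B          
                                   
3       · ─ ·       ·              
                    │              
4                   ·   G          
                                   
5       G                   R      
Cursor: (0,1)  Trace: No connection
                                   
                                   
                                   
                                   


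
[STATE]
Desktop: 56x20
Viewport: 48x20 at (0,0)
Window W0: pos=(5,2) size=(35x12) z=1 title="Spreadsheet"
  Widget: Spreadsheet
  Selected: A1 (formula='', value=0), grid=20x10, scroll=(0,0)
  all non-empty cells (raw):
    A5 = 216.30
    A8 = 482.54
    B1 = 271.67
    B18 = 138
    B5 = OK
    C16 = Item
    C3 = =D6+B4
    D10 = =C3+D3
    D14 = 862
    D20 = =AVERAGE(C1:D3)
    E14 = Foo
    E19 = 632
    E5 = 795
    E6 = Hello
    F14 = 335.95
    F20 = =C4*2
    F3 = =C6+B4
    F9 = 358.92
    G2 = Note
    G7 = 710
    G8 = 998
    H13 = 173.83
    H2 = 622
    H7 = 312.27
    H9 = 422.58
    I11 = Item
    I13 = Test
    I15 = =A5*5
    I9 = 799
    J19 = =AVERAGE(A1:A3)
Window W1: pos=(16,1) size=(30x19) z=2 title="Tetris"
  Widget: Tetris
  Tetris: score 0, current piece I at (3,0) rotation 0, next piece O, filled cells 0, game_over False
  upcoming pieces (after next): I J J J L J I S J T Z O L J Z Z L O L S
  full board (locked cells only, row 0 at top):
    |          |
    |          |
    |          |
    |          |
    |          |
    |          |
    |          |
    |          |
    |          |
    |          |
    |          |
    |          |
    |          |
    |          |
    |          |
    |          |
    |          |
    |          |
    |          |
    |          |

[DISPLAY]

                                                
                ┏━━━━━━━━━━━━━━━━━━━━━━━━━━━━┓  
     ┏━━━━━━━━━━┃ Tetris                     ┃  
     ┃ Spreadshe┠────────────────────────────┨  
     ┠──────────┃          │Next:            ┃  
     ┃A1:       ┃          │▓▓               ┃  
     ┃       A  ┃          │▓▓               ┃  
     ┃----------┃          │                 ┃  
     ┃  1      [┃          │                 ┃  
     ┃  2       ┃          │                 ┃  
     ┃  3       ┃          │Score:           ┃  
     ┃  4       ┃          │0                ┃  
     ┃  5   216.┃          │                 ┃  
     ┗━━━━━━━━━━┃          │                 ┃  
                ┃          │                 ┃  
                ┃          │                 ┃  
                ┃          │                 ┃  
                ┃          │                 ┃  
                ┃          │                 ┃  
                ┗━━━━━━━━━━━━━━━━━━━━━━━━━━━━┛  


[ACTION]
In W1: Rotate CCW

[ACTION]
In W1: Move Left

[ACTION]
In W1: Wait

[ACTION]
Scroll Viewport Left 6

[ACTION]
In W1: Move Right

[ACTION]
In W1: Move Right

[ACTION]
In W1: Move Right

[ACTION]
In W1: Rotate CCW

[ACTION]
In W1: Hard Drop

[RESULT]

                                                
                ┏━━━━━━━━━━━━━━━━━━━━━━━━━━━━┓  
     ┏━━━━━━━━━━┃ Tetris                     ┃  
     ┃ Spreadshe┠────────────────────────────┨  
     ┠──────────┃          │Next:            ┃  
     ┃A1:       ┃          │████             ┃  
     ┃       A  ┃          │                 ┃  
     ┃----------┃          │                 ┃  
     ┃  1      [┃          │                 ┃  
     ┃  2       ┃          │                 ┃  
     ┃  3       ┃          │Score:           ┃  
     ┃  4       ┃          │0                ┃  
     ┃  5   216.┃          │                 ┃  
     ┗━━━━━━━━━━┃          │                 ┃  
                ┃          │                 ┃  
                ┃          │                 ┃  
                ┃          │                 ┃  
                ┃          │                 ┃  
                ┃     ████ │                 ┃  
                ┗━━━━━━━━━━━━━━━━━━━━━━━━━━━━┛  


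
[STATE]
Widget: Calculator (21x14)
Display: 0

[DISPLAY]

                    0
┌───┬───┬───┬───┐    
│ 7 │ 8 │ 9 │ ÷ │    
├───┼───┼───┼───┤    
│ 4 │ 5 │ 6 │ × │    
├───┼───┼───┼───┤    
│ 1 │ 2 │ 3 │ - │    
├───┼───┼───┼───┤    
│ 0 │ . │ = │ + │    
├───┼───┼───┼───┤    
│ C │ MC│ MR│ M+│    
└───┴───┴───┴───┘    
                     
                     


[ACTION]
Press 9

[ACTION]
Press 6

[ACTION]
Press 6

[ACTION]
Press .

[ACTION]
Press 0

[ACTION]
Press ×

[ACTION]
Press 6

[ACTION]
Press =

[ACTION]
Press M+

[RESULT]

                 5796
┌───┬───┬───┬───┐    
│ 7 │ 8 │ 9 │ ÷ │    
├───┼───┼───┼───┤    
│ 4 │ 5 │ 6 │ × │    
├───┼───┼───┼───┤    
│ 1 │ 2 │ 3 │ - │    
├───┼───┼───┼───┤    
│ 0 │ . │ = │ + │    
├───┼───┼───┼───┤    
│ C │ MC│ MR│ M+│    
└───┴───┴───┴───┘    
                     
                     


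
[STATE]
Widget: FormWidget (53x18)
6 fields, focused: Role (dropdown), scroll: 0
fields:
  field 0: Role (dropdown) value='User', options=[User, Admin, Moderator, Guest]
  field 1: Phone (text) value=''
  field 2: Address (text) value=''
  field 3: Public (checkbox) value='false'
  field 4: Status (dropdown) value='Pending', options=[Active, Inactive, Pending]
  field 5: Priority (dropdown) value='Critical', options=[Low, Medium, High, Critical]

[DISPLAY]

> Role:       [User                                ▼]
  Phone:      [                                     ]
  Address:    [                                     ]
  Public:     [ ]                                    
  Status:     [Pending                             ▼]
  Priority:   [Critical                            ▼]
                                                     
                                                     
                                                     
                                                     
                                                     
                                                     
                                                     
                                                     
                                                     
                                                     
                                                     
                                                     


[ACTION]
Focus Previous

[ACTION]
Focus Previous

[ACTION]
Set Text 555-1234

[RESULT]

  Role:       [User                                ▼]
  Phone:      [                                     ]
  Address:    [                                     ]
  Public:     [ ]                                    
> Status:     [Pending                             ▼]
  Priority:   [Critical                            ▼]
                                                     
                                                     
                                                     
                                                     
                                                     
                                                     
                                                     
                                                     
                                                     
                                                     
                                                     
                                                     


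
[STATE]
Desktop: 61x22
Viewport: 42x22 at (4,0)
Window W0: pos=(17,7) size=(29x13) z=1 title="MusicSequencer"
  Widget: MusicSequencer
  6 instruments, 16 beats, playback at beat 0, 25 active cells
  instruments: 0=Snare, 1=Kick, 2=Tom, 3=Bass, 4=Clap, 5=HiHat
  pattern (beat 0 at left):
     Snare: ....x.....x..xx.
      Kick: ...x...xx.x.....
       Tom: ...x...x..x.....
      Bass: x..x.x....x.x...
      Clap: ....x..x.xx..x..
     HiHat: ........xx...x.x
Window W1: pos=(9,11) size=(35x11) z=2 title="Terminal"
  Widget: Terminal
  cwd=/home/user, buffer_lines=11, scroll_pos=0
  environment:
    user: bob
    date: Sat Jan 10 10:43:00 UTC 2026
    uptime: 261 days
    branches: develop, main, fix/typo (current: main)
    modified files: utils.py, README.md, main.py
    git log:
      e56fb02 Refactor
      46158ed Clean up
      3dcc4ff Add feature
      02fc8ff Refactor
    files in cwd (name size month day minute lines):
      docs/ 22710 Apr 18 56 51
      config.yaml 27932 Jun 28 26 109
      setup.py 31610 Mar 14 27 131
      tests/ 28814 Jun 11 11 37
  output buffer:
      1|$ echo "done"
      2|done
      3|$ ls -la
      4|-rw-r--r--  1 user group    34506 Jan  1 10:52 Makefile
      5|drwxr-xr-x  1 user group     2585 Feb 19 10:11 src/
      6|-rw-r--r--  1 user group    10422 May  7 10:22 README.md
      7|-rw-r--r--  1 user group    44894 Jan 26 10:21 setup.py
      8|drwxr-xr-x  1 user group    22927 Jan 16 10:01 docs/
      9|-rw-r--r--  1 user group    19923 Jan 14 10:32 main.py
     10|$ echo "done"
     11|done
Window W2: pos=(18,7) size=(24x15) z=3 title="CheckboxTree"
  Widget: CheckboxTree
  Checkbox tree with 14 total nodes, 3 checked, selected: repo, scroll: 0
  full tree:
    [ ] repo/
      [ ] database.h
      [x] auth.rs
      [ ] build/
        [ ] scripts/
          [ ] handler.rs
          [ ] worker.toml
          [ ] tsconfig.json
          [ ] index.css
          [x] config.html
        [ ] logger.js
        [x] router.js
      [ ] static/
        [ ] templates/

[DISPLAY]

                                          
                                          
                                          
                                          
                                          
                                          
                                          
             ┏┏━━━━━━━━━━━━━━━━━━━━━━┓━━━┓
             ┃┃ CheckboxTree         ┃   ┃
             ┠┠──────────────────────┨───┨
             ┃┃>[-] repo/            ┃   ┃
     ┏━━━━━━━━┃   [ ] database.h     ┃━┓ ┃
     ┃ Termina┃   [x] auth.rs        ┃ ┃ ┃
     ┠────────┃   [-] build/         ┃─┨ ┃
     ┃$ echo "┃     [-] scripts/     ┃ ┃ ┃
     ┃done    ┃       [ ] handler.rs ┃ ┃ ┃
     ┃$ ls -la┃       [ ] worker.toml┃ ┃ ┃
     ┃-rw-r--r┃       [ ] tsconfig.js┃6┃ ┃
     ┃drwxr-xr┃       [ ] index.css  ┃5┃ ┃
     ┃-rw-r--r┃       [x] config.html┃2┃━┛
     ┃-rw-r--r┃     [ ] logger.js    ┃4┃  
     ┗━━━━━━━━┗━━━━━━━━━━━━━━━━━━━━━━┛━┛  


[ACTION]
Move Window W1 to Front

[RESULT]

                                          
                                          
                                          
                                          
                                          
                                          
                                          
             ┏┏━━━━━━━━━━━━━━━━━━━━━━┓━━━┓
             ┃┃ CheckboxTree         ┃   ┃
             ┠┠──────────────────────┨───┨
             ┃┃>[-] repo/            ┃   ┃
     ┏━━━━━━━━━━━━━━━━━━━━━━━━━━━━━━━━━┓ ┃
     ┃ Terminal                        ┃ ┃
     ┠─────────────────────────────────┨ ┃
     ┃$ echo "done"                    ┃ ┃
     ┃done                             ┃ ┃
     ┃$ ls -la                         ┃ ┃
     ┃-rw-r--r--  1 user group    34506┃ ┃
     ┃drwxr-xr-x  1 user group     2585┃ ┃
     ┃-rw-r--r--  1 user group    10422┃━┛
     ┃-rw-r--r--  1 user group    44894┃  
     ┗━━━━━━━━━━━━━━━━━━━━━━━━━━━━━━━━━┛  


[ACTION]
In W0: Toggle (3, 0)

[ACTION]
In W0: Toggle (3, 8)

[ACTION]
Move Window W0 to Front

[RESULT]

                                          
                                          
                                          
                                          
                                          
                                          
                                          
             ┏━━━━━━━━━━━━━━━━━━━━━━━━━━━┓
             ┃ MusicSequencer            ┃
             ┠───────────────────────────┨
             ┃      ▼123456789012345     ┃
     ┏━━━━━━━┃ Snare····█·····█··██·     ┃
     ┃ Termin┃  Kick···█···██·█·····     ┃
     ┠───────┃   Tom···█···█··█·····     ┃
     ┃$ echo ┃  Bass···█·█··█·█·█···     ┃
     ┃done   ┃  Clap····█··█·██··█··     ┃
     ┃$ ls -l┃ HiHat········██···█·█     ┃
     ┃-rw-r--┃                           ┃
     ┃drwxr-x┃                           ┃
     ┃-rw-r--┗━━━━━━━━━━━━━━━━━━━━━━━━━━━┛
     ┃-rw-r--r--  1 user group    44894┃  
     ┗━━━━━━━━━━━━━━━━━━━━━━━━━━━━━━━━━┛  
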